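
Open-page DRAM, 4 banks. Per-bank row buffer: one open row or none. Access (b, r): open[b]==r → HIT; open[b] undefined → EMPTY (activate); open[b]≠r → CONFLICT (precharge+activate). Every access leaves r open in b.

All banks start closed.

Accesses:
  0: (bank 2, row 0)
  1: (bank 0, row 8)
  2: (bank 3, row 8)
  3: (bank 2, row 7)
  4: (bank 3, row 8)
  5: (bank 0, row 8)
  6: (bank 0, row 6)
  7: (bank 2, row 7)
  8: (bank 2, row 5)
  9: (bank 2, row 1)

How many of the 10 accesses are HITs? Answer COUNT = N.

COUNT = 3

#0 (2,0) E
#1 (0,8) E
#2 (3,8) E
#3 (2,7) C  (was 0)
#4 (3,8) H  (was 8)
#5 (0,8) H  (was 8)
#6 (0,6) C  (was 8)
#7 (2,7) H  (was 7)
#8 (2,5) C  (was 7)
#9 (2,1) C  (was 5)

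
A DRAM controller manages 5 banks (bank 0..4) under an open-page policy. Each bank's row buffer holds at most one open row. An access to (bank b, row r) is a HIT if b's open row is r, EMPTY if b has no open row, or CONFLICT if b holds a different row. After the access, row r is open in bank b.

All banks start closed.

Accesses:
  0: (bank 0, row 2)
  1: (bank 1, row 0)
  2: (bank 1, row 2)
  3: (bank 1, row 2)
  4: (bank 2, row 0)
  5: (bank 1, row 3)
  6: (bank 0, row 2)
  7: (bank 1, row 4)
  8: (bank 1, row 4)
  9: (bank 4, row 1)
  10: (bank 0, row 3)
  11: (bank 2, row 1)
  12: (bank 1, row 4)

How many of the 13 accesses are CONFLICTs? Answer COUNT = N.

0: bank 0 row 2 — prev None → EMPTY
1: bank 1 row 0 — prev None → EMPTY
2: bank 1 row 2 — prev 0 → CONFLICT
3: bank 1 row 2 — prev 2 → HIT
4: bank 2 row 0 — prev None → EMPTY
5: bank 1 row 3 — prev 2 → CONFLICT
6: bank 0 row 2 — prev 2 → HIT
7: bank 1 row 4 — prev 3 → CONFLICT
8: bank 1 row 4 — prev 4 → HIT
9: bank 4 row 1 — prev None → EMPTY
10: bank 0 row 3 — prev 2 → CONFLICT
11: bank 2 row 1 — prev 0 → CONFLICT
12: bank 1 row 4 — prev 4 → HIT

COUNT = 5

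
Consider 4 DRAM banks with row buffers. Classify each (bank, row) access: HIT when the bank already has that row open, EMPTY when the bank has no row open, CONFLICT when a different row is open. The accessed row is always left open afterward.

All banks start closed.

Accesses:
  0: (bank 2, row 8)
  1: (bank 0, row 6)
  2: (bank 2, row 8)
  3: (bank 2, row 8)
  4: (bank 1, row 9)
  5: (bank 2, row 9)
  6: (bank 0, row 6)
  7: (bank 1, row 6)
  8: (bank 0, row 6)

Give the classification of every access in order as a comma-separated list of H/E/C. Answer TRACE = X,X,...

TRACE = E,E,H,H,E,C,H,C,H

  [0] b2 r8: no row ⇒ E
  [1] b0 r6: no row ⇒ E
  [2] b2 r8: had r8 ⇒ H
  [3] b2 r8: had r8 ⇒ H
  [4] b1 r9: no row ⇒ E
  [5] b2 r9: had r8 ⇒ C
  [6] b0 r6: had r6 ⇒ H
  [7] b1 r6: had r9 ⇒ C
  [8] b0 r6: had r6 ⇒ H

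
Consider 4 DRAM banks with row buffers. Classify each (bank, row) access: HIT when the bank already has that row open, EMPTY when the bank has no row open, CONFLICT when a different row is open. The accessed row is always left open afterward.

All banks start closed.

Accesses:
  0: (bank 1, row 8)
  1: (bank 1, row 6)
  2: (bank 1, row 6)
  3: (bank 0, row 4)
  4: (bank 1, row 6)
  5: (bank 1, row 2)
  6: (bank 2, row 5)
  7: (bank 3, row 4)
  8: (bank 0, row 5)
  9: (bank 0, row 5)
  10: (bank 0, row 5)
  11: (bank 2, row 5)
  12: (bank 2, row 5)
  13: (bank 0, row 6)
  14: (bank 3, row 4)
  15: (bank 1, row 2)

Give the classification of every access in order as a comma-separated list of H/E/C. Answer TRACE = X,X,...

  [0] b1 r8: no row ⇒ E
  [1] b1 r6: had r8 ⇒ C
  [2] b1 r6: had r6 ⇒ H
  [3] b0 r4: no row ⇒ E
  [4] b1 r6: had r6 ⇒ H
  [5] b1 r2: had r6 ⇒ C
  [6] b2 r5: no row ⇒ E
  [7] b3 r4: no row ⇒ E
  [8] b0 r5: had r4 ⇒ C
  [9] b0 r5: had r5 ⇒ H
  [10] b0 r5: had r5 ⇒ H
  [11] b2 r5: had r5 ⇒ H
  [12] b2 r5: had r5 ⇒ H
  [13] b0 r6: had r5 ⇒ C
  [14] b3 r4: had r4 ⇒ H
  [15] b1 r2: had r2 ⇒ H

TRACE = E,C,H,E,H,C,E,E,C,H,H,H,H,C,H,H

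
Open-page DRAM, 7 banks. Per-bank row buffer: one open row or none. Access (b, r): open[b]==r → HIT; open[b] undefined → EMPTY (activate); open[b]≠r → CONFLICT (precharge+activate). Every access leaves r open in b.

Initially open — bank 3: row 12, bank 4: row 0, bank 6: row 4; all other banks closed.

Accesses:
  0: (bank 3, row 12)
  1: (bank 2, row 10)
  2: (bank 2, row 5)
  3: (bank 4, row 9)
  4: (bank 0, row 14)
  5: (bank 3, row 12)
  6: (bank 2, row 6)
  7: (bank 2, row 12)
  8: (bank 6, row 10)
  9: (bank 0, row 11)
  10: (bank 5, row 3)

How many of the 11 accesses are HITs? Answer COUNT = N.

COUNT = 2

step 0: bank3 12->12 [HIT]
step 1: bank2 None->10 [EMPTY]
step 2: bank2 10->5 [CONFLICT]
step 3: bank4 0->9 [CONFLICT]
step 4: bank0 None->14 [EMPTY]
step 5: bank3 12->12 [HIT]
step 6: bank2 5->6 [CONFLICT]
step 7: bank2 6->12 [CONFLICT]
step 8: bank6 4->10 [CONFLICT]
step 9: bank0 14->11 [CONFLICT]
step 10: bank5 None->3 [EMPTY]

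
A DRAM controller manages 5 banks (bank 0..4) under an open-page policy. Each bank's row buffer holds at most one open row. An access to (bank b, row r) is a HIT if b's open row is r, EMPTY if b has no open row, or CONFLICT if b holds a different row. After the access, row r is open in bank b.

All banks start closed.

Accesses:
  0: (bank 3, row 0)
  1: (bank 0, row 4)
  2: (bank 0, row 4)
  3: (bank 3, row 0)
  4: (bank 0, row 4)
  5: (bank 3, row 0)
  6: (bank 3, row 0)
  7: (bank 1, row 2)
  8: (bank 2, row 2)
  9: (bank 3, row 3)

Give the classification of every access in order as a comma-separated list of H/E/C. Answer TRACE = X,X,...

TRACE = E,E,H,H,H,H,H,E,E,C

#0 (3,0) E
#1 (0,4) E
#2 (0,4) H  (was 4)
#3 (3,0) H  (was 0)
#4 (0,4) H  (was 4)
#5 (3,0) H  (was 0)
#6 (3,0) H  (was 0)
#7 (1,2) E
#8 (2,2) E
#9 (3,3) C  (was 0)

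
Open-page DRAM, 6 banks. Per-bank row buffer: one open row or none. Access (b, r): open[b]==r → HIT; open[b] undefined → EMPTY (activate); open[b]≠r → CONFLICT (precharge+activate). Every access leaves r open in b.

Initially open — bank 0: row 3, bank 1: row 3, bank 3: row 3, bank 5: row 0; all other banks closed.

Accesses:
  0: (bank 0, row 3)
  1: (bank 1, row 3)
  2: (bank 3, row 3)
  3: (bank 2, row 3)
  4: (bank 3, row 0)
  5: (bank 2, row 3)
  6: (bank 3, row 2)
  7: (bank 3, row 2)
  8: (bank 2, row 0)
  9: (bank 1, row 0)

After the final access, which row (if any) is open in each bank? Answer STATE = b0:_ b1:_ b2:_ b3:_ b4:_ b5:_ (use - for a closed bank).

#0 (0,3) H  (was 3)
#1 (1,3) H  (was 3)
#2 (3,3) H  (was 3)
#3 (2,3) E
#4 (3,0) C  (was 3)
#5 (2,3) H  (was 3)
#6 (3,2) C  (was 0)
#7 (3,2) H  (was 2)
#8 (2,0) C  (was 3)
#9 (1,0) C  (was 3)

STATE = b0:3 b1:0 b2:0 b3:2 b4:- b5:0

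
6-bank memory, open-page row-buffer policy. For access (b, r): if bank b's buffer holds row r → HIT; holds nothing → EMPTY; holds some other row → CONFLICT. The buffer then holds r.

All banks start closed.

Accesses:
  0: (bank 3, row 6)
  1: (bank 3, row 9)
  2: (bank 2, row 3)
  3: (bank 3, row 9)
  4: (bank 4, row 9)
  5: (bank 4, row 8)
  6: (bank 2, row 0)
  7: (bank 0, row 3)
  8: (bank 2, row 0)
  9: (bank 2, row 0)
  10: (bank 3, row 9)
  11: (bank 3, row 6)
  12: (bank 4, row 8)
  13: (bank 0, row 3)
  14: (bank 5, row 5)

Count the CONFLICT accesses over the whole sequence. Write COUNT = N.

0: bank 3 row 6 — prev None → EMPTY
1: bank 3 row 9 — prev 6 → CONFLICT
2: bank 2 row 3 — prev None → EMPTY
3: bank 3 row 9 — prev 9 → HIT
4: bank 4 row 9 — prev None → EMPTY
5: bank 4 row 8 — prev 9 → CONFLICT
6: bank 2 row 0 — prev 3 → CONFLICT
7: bank 0 row 3 — prev None → EMPTY
8: bank 2 row 0 — prev 0 → HIT
9: bank 2 row 0 — prev 0 → HIT
10: bank 3 row 9 — prev 9 → HIT
11: bank 3 row 6 — prev 9 → CONFLICT
12: bank 4 row 8 — prev 8 → HIT
13: bank 0 row 3 — prev 3 → HIT
14: bank 5 row 5 — prev None → EMPTY

COUNT = 4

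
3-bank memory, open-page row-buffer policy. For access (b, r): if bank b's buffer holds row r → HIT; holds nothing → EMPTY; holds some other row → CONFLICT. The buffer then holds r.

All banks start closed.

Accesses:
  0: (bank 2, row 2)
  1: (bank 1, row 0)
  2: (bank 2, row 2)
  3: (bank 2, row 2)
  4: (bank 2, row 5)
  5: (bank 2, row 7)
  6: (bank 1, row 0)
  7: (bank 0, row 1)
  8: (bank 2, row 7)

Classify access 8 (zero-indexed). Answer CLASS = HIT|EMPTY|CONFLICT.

CLASS = HIT

0: bank 2 row 2 — prev None → EMPTY
1: bank 1 row 0 — prev None → EMPTY
2: bank 2 row 2 — prev 2 → HIT
3: bank 2 row 2 — prev 2 → HIT
4: bank 2 row 5 — prev 2 → CONFLICT
5: bank 2 row 7 — prev 5 → CONFLICT
6: bank 1 row 0 — prev 0 → HIT
7: bank 0 row 1 — prev None → EMPTY
8: bank 2 row 7 — prev 7 → HIT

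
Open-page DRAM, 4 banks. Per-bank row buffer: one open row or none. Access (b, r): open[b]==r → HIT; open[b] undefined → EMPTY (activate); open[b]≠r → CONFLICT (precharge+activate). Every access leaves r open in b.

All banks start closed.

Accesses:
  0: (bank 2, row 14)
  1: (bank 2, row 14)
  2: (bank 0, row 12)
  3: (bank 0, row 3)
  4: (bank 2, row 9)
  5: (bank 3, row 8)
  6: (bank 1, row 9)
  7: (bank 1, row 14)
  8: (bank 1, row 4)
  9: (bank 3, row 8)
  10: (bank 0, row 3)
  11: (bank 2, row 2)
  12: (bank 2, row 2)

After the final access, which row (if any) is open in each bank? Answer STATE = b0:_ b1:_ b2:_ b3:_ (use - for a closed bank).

step 0: bank2 None->14 [EMPTY]
step 1: bank2 14->14 [HIT]
step 2: bank0 None->12 [EMPTY]
step 3: bank0 12->3 [CONFLICT]
step 4: bank2 14->9 [CONFLICT]
step 5: bank3 None->8 [EMPTY]
step 6: bank1 None->9 [EMPTY]
step 7: bank1 9->14 [CONFLICT]
step 8: bank1 14->4 [CONFLICT]
step 9: bank3 8->8 [HIT]
step 10: bank0 3->3 [HIT]
step 11: bank2 9->2 [CONFLICT]
step 12: bank2 2->2 [HIT]

STATE = b0:3 b1:4 b2:2 b3:8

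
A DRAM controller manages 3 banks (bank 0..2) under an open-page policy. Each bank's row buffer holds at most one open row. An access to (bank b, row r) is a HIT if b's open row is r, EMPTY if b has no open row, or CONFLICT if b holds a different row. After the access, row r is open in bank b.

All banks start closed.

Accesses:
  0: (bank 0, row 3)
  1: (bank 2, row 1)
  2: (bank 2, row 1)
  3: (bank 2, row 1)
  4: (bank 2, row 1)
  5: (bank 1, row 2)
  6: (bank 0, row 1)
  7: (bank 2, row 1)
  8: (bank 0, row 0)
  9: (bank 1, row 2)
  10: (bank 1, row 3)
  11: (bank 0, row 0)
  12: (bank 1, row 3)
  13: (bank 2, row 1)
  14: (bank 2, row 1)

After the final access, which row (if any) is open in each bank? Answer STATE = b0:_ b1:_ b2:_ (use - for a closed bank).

step 0: bank0 None->3 [EMPTY]
step 1: bank2 None->1 [EMPTY]
step 2: bank2 1->1 [HIT]
step 3: bank2 1->1 [HIT]
step 4: bank2 1->1 [HIT]
step 5: bank1 None->2 [EMPTY]
step 6: bank0 3->1 [CONFLICT]
step 7: bank2 1->1 [HIT]
step 8: bank0 1->0 [CONFLICT]
step 9: bank1 2->2 [HIT]
step 10: bank1 2->3 [CONFLICT]
step 11: bank0 0->0 [HIT]
step 12: bank1 3->3 [HIT]
step 13: bank2 1->1 [HIT]
step 14: bank2 1->1 [HIT]

STATE = b0:0 b1:3 b2:1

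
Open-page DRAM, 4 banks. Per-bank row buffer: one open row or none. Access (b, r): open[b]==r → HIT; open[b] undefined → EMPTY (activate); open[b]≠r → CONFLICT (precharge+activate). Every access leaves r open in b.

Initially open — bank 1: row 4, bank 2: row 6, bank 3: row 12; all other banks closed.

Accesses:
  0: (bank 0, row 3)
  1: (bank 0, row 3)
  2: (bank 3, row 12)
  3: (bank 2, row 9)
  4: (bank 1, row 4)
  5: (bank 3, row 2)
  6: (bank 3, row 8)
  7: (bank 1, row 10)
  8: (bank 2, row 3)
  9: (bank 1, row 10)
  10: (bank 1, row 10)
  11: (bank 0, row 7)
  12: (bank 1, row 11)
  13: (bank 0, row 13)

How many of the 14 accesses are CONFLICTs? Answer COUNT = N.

COUNT = 8

#0 (0,3) E
#1 (0,3) H  (was 3)
#2 (3,12) H  (was 12)
#3 (2,9) C  (was 6)
#4 (1,4) H  (was 4)
#5 (3,2) C  (was 12)
#6 (3,8) C  (was 2)
#7 (1,10) C  (was 4)
#8 (2,3) C  (was 9)
#9 (1,10) H  (was 10)
#10 (1,10) H  (was 10)
#11 (0,7) C  (was 3)
#12 (1,11) C  (was 10)
#13 (0,13) C  (was 7)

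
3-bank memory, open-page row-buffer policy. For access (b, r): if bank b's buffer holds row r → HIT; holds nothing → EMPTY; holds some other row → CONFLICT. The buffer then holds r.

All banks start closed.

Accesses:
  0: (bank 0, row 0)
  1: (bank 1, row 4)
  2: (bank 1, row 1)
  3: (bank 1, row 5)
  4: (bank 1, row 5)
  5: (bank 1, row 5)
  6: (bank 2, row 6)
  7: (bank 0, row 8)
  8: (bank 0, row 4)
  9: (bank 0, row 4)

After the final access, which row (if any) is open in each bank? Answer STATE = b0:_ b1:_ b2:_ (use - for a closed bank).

STATE = b0:4 b1:5 b2:6

step 0: bank0 None->0 [EMPTY]
step 1: bank1 None->4 [EMPTY]
step 2: bank1 4->1 [CONFLICT]
step 3: bank1 1->5 [CONFLICT]
step 4: bank1 5->5 [HIT]
step 5: bank1 5->5 [HIT]
step 6: bank2 None->6 [EMPTY]
step 7: bank0 0->8 [CONFLICT]
step 8: bank0 8->4 [CONFLICT]
step 9: bank0 4->4 [HIT]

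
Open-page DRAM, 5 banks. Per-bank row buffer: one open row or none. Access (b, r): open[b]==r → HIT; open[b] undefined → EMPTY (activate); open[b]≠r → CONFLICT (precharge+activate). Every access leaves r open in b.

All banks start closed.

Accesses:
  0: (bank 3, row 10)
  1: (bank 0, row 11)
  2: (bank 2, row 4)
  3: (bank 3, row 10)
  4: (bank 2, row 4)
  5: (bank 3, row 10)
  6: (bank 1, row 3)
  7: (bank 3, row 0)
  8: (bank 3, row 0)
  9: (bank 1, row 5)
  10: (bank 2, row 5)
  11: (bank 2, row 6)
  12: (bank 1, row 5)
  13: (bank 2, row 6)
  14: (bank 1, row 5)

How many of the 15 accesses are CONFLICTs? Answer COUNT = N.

COUNT = 4

0: bank 3 row 10 — prev None → EMPTY
1: bank 0 row 11 — prev None → EMPTY
2: bank 2 row 4 — prev None → EMPTY
3: bank 3 row 10 — prev 10 → HIT
4: bank 2 row 4 — prev 4 → HIT
5: bank 3 row 10 — prev 10 → HIT
6: bank 1 row 3 — prev None → EMPTY
7: bank 3 row 0 — prev 10 → CONFLICT
8: bank 3 row 0 — prev 0 → HIT
9: bank 1 row 5 — prev 3 → CONFLICT
10: bank 2 row 5 — prev 4 → CONFLICT
11: bank 2 row 6 — prev 5 → CONFLICT
12: bank 1 row 5 — prev 5 → HIT
13: bank 2 row 6 — prev 6 → HIT
14: bank 1 row 5 — prev 5 → HIT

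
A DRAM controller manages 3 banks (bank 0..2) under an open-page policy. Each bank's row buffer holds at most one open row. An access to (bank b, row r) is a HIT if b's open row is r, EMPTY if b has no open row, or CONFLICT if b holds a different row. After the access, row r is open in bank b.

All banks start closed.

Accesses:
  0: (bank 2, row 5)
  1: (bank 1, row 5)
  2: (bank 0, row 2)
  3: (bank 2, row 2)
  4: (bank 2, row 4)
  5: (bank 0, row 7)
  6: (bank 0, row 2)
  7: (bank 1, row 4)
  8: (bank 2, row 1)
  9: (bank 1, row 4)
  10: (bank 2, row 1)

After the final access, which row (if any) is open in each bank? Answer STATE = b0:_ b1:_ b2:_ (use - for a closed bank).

step 0: bank2 None->5 [EMPTY]
step 1: bank1 None->5 [EMPTY]
step 2: bank0 None->2 [EMPTY]
step 3: bank2 5->2 [CONFLICT]
step 4: bank2 2->4 [CONFLICT]
step 5: bank0 2->7 [CONFLICT]
step 6: bank0 7->2 [CONFLICT]
step 7: bank1 5->4 [CONFLICT]
step 8: bank2 4->1 [CONFLICT]
step 9: bank1 4->4 [HIT]
step 10: bank2 1->1 [HIT]

STATE = b0:2 b1:4 b2:1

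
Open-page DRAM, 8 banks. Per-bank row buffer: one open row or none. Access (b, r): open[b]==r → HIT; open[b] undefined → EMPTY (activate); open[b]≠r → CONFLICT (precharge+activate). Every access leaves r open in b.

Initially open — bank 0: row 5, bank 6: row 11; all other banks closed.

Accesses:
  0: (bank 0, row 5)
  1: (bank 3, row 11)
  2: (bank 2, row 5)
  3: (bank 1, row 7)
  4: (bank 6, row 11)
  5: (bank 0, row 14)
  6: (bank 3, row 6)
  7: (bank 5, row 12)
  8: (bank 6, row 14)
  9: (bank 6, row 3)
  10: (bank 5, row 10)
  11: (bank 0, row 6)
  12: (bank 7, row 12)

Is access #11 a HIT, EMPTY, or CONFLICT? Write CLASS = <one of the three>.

step 0: bank0 5->5 [HIT]
step 1: bank3 None->11 [EMPTY]
step 2: bank2 None->5 [EMPTY]
step 3: bank1 None->7 [EMPTY]
step 4: bank6 11->11 [HIT]
step 5: bank0 5->14 [CONFLICT]
step 6: bank3 11->6 [CONFLICT]
step 7: bank5 None->12 [EMPTY]
step 8: bank6 11->14 [CONFLICT]
step 9: bank6 14->3 [CONFLICT]
step 10: bank5 12->10 [CONFLICT]
step 11: bank0 14->6 [CONFLICT]
step 12: bank7 None->12 [EMPTY]

CLASS = CONFLICT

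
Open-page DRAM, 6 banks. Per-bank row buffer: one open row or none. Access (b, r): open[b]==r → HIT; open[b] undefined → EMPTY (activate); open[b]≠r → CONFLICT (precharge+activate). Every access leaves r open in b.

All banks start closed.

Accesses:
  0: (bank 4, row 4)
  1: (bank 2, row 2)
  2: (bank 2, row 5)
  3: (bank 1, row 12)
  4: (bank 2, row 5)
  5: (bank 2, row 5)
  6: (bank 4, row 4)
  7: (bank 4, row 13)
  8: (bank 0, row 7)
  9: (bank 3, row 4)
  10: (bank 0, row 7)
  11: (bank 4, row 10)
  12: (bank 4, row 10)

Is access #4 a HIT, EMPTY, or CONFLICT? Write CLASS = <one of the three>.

CLASS = HIT

0: bank 4 row 4 — prev None → EMPTY
1: bank 2 row 2 — prev None → EMPTY
2: bank 2 row 5 — prev 2 → CONFLICT
3: bank 1 row 12 — prev None → EMPTY
4: bank 2 row 5 — prev 5 → HIT
5: bank 2 row 5 — prev 5 → HIT
6: bank 4 row 4 — prev 4 → HIT
7: bank 4 row 13 — prev 4 → CONFLICT
8: bank 0 row 7 — prev None → EMPTY
9: bank 3 row 4 — prev None → EMPTY
10: bank 0 row 7 — prev 7 → HIT
11: bank 4 row 10 — prev 13 → CONFLICT
12: bank 4 row 10 — prev 10 → HIT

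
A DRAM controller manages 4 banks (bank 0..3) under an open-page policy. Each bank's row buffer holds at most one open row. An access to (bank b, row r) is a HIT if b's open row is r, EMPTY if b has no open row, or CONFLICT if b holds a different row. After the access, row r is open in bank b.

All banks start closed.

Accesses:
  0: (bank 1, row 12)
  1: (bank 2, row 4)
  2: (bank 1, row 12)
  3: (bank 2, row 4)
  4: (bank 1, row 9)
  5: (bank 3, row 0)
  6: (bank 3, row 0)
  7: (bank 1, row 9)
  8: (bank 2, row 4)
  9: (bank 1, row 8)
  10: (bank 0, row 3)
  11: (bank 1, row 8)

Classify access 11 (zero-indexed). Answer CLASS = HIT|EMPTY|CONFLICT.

#0 (1,12) E
#1 (2,4) E
#2 (1,12) H  (was 12)
#3 (2,4) H  (was 4)
#4 (1,9) C  (was 12)
#5 (3,0) E
#6 (3,0) H  (was 0)
#7 (1,9) H  (was 9)
#8 (2,4) H  (was 4)
#9 (1,8) C  (was 9)
#10 (0,3) E
#11 (1,8) H  (was 8)

CLASS = HIT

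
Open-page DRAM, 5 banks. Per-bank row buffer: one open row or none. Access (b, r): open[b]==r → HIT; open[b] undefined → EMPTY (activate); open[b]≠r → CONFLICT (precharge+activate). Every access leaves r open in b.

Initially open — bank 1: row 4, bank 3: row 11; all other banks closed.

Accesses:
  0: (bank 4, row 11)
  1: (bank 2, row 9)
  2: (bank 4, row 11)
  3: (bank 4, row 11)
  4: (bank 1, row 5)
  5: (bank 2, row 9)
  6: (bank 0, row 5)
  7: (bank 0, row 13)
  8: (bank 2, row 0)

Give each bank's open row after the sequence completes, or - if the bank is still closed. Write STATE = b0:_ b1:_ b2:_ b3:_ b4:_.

step 0: bank4 None->11 [EMPTY]
step 1: bank2 None->9 [EMPTY]
step 2: bank4 11->11 [HIT]
step 3: bank4 11->11 [HIT]
step 4: bank1 4->5 [CONFLICT]
step 5: bank2 9->9 [HIT]
step 6: bank0 None->5 [EMPTY]
step 7: bank0 5->13 [CONFLICT]
step 8: bank2 9->0 [CONFLICT]

STATE = b0:13 b1:5 b2:0 b3:11 b4:11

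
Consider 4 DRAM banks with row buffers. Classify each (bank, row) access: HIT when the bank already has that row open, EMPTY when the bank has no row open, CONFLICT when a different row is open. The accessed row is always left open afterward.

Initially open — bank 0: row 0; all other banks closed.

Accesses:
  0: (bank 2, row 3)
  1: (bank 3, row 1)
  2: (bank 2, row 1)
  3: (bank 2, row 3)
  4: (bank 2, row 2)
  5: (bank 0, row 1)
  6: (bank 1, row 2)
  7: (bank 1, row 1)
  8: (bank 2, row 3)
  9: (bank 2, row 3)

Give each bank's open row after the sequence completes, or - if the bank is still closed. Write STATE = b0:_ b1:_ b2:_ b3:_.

STATE = b0:1 b1:1 b2:3 b3:1

#0 (2,3) E
#1 (3,1) E
#2 (2,1) C  (was 3)
#3 (2,3) C  (was 1)
#4 (2,2) C  (was 3)
#5 (0,1) C  (was 0)
#6 (1,2) E
#7 (1,1) C  (was 2)
#8 (2,3) C  (was 2)
#9 (2,3) H  (was 3)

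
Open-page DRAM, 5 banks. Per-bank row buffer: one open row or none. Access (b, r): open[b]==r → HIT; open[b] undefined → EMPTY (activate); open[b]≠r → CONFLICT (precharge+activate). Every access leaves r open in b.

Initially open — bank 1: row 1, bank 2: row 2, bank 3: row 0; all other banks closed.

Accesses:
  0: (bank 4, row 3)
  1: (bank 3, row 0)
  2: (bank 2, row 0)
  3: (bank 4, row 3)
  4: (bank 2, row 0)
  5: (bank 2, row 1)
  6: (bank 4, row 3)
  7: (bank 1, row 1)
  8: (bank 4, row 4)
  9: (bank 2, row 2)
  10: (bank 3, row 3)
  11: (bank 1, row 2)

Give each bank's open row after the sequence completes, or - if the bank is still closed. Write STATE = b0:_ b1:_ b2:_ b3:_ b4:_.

STATE = b0:- b1:2 b2:2 b3:3 b4:4

  [0] b4 r3: no row ⇒ E
  [1] b3 r0: had r0 ⇒ H
  [2] b2 r0: had r2 ⇒ C
  [3] b4 r3: had r3 ⇒ H
  [4] b2 r0: had r0 ⇒ H
  [5] b2 r1: had r0 ⇒ C
  [6] b4 r3: had r3 ⇒ H
  [7] b1 r1: had r1 ⇒ H
  [8] b4 r4: had r3 ⇒ C
  [9] b2 r2: had r1 ⇒ C
  [10] b3 r3: had r0 ⇒ C
  [11] b1 r2: had r1 ⇒ C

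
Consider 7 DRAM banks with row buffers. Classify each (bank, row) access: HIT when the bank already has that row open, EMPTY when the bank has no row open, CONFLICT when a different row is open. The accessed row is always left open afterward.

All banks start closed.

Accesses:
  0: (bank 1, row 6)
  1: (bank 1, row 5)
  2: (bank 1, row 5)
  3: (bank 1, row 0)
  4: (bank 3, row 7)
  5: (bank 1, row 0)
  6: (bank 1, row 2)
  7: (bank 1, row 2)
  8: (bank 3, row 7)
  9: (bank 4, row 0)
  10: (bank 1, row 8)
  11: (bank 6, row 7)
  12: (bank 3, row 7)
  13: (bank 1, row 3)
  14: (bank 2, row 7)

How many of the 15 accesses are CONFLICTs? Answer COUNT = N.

COUNT = 5

step 0: bank1 None->6 [EMPTY]
step 1: bank1 6->5 [CONFLICT]
step 2: bank1 5->5 [HIT]
step 3: bank1 5->0 [CONFLICT]
step 4: bank3 None->7 [EMPTY]
step 5: bank1 0->0 [HIT]
step 6: bank1 0->2 [CONFLICT]
step 7: bank1 2->2 [HIT]
step 8: bank3 7->7 [HIT]
step 9: bank4 None->0 [EMPTY]
step 10: bank1 2->8 [CONFLICT]
step 11: bank6 None->7 [EMPTY]
step 12: bank3 7->7 [HIT]
step 13: bank1 8->3 [CONFLICT]
step 14: bank2 None->7 [EMPTY]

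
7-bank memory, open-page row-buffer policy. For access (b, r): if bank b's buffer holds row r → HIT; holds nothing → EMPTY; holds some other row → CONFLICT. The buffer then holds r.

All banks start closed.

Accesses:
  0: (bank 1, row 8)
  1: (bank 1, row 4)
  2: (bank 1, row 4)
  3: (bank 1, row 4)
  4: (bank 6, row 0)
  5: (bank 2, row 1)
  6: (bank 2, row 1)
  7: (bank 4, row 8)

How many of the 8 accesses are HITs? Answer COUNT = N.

#0 (1,8) E
#1 (1,4) C  (was 8)
#2 (1,4) H  (was 4)
#3 (1,4) H  (was 4)
#4 (6,0) E
#5 (2,1) E
#6 (2,1) H  (was 1)
#7 (4,8) E

COUNT = 3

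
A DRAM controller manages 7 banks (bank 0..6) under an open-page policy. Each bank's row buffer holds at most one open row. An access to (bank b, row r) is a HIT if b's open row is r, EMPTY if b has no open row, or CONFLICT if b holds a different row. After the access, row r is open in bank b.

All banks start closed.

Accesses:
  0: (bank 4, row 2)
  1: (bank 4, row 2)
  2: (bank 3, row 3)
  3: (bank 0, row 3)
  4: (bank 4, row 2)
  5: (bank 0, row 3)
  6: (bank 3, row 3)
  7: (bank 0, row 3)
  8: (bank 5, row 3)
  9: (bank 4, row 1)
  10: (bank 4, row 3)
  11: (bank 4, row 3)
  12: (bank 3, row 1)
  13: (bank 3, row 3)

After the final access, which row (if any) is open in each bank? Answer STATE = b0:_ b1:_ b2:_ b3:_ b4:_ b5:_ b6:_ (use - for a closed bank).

  [0] b4 r2: no row ⇒ E
  [1] b4 r2: had r2 ⇒ H
  [2] b3 r3: no row ⇒ E
  [3] b0 r3: no row ⇒ E
  [4] b4 r2: had r2 ⇒ H
  [5] b0 r3: had r3 ⇒ H
  [6] b3 r3: had r3 ⇒ H
  [7] b0 r3: had r3 ⇒ H
  [8] b5 r3: no row ⇒ E
  [9] b4 r1: had r2 ⇒ C
  [10] b4 r3: had r1 ⇒ C
  [11] b4 r3: had r3 ⇒ H
  [12] b3 r1: had r3 ⇒ C
  [13] b3 r3: had r1 ⇒ C

STATE = b0:3 b1:- b2:- b3:3 b4:3 b5:3 b6:-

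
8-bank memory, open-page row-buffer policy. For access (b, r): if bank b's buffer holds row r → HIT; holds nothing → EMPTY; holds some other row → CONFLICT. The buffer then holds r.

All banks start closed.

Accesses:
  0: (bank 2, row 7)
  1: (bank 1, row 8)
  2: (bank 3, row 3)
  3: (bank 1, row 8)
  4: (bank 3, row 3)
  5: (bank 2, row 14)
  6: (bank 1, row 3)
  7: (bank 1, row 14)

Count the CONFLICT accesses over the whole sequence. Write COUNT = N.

COUNT = 3

0: bank 2 row 7 — prev None → EMPTY
1: bank 1 row 8 — prev None → EMPTY
2: bank 3 row 3 — prev None → EMPTY
3: bank 1 row 8 — prev 8 → HIT
4: bank 3 row 3 — prev 3 → HIT
5: bank 2 row 14 — prev 7 → CONFLICT
6: bank 1 row 3 — prev 8 → CONFLICT
7: bank 1 row 14 — prev 3 → CONFLICT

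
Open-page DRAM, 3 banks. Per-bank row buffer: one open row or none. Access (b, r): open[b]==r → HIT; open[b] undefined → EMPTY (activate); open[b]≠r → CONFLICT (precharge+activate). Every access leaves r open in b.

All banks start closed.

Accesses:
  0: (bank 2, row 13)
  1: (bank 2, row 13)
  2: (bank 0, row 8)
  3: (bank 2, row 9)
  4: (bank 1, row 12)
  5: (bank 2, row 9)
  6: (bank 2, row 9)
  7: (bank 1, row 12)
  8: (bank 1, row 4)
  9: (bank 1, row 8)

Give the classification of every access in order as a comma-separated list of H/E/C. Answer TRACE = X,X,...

0: bank 2 row 13 — prev None → EMPTY
1: bank 2 row 13 — prev 13 → HIT
2: bank 0 row 8 — prev None → EMPTY
3: bank 2 row 9 — prev 13 → CONFLICT
4: bank 1 row 12 — prev None → EMPTY
5: bank 2 row 9 — prev 9 → HIT
6: bank 2 row 9 — prev 9 → HIT
7: bank 1 row 12 — prev 12 → HIT
8: bank 1 row 4 — prev 12 → CONFLICT
9: bank 1 row 8 — prev 4 → CONFLICT

TRACE = E,H,E,C,E,H,H,H,C,C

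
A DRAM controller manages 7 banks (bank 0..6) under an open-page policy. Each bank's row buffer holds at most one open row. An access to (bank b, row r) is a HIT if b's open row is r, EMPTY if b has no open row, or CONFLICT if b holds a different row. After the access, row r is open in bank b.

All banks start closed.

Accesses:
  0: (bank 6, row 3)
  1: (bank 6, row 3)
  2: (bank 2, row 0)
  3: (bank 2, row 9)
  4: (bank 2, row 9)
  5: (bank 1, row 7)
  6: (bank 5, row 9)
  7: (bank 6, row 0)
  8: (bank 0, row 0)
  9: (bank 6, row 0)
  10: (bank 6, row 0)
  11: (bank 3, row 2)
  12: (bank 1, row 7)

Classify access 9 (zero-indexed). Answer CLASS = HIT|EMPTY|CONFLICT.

CLASS = HIT

0: bank 6 row 3 — prev None → EMPTY
1: bank 6 row 3 — prev 3 → HIT
2: bank 2 row 0 — prev None → EMPTY
3: bank 2 row 9 — prev 0 → CONFLICT
4: bank 2 row 9 — prev 9 → HIT
5: bank 1 row 7 — prev None → EMPTY
6: bank 5 row 9 — prev None → EMPTY
7: bank 6 row 0 — prev 3 → CONFLICT
8: bank 0 row 0 — prev None → EMPTY
9: bank 6 row 0 — prev 0 → HIT
10: bank 6 row 0 — prev 0 → HIT
11: bank 3 row 2 — prev None → EMPTY
12: bank 1 row 7 — prev 7 → HIT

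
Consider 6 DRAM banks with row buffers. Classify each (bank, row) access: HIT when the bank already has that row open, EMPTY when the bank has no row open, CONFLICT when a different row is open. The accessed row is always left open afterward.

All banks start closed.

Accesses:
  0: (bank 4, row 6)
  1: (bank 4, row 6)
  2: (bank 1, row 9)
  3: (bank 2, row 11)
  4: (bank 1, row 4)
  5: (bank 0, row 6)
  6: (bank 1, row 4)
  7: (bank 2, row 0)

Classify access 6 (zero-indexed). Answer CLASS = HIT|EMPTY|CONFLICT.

CLASS = HIT

0: bank 4 row 6 — prev None → EMPTY
1: bank 4 row 6 — prev 6 → HIT
2: bank 1 row 9 — prev None → EMPTY
3: bank 2 row 11 — prev None → EMPTY
4: bank 1 row 4 — prev 9 → CONFLICT
5: bank 0 row 6 — prev None → EMPTY
6: bank 1 row 4 — prev 4 → HIT
7: bank 2 row 0 — prev 11 → CONFLICT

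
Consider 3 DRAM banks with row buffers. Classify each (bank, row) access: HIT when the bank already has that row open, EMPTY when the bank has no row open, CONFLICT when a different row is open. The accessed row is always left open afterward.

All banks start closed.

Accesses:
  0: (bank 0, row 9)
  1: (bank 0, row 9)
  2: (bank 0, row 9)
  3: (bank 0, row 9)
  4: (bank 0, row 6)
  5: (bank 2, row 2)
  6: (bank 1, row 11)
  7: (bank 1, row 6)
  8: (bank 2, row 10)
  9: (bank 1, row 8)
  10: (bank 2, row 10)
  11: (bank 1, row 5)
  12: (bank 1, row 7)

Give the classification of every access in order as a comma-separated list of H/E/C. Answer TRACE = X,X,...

TRACE = E,H,H,H,C,E,E,C,C,C,H,C,C

step 0: bank0 None->9 [EMPTY]
step 1: bank0 9->9 [HIT]
step 2: bank0 9->9 [HIT]
step 3: bank0 9->9 [HIT]
step 4: bank0 9->6 [CONFLICT]
step 5: bank2 None->2 [EMPTY]
step 6: bank1 None->11 [EMPTY]
step 7: bank1 11->6 [CONFLICT]
step 8: bank2 2->10 [CONFLICT]
step 9: bank1 6->8 [CONFLICT]
step 10: bank2 10->10 [HIT]
step 11: bank1 8->5 [CONFLICT]
step 12: bank1 5->7 [CONFLICT]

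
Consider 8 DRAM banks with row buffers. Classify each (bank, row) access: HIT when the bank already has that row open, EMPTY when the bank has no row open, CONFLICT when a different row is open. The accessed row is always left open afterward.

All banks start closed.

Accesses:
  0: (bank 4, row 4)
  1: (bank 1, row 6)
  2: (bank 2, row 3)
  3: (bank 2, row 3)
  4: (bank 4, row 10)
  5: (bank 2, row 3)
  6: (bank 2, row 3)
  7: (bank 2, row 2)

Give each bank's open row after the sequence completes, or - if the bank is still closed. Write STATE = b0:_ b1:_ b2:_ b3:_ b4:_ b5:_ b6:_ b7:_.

STATE = b0:- b1:6 b2:2 b3:- b4:10 b5:- b6:- b7:-

#0 (4,4) E
#1 (1,6) E
#2 (2,3) E
#3 (2,3) H  (was 3)
#4 (4,10) C  (was 4)
#5 (2,3) H  (was 3)
#6 (2,3) H  (was 3)
#7 (2,2) C  (was 3)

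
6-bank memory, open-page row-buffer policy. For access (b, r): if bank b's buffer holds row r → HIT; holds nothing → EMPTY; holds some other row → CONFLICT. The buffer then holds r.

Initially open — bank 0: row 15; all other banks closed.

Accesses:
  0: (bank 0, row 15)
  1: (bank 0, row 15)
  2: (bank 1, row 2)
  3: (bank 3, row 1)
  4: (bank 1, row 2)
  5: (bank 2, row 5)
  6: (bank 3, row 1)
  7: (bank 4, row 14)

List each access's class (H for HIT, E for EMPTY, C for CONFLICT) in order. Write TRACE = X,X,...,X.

TRACE = H,H,E,E,H,E,H,E

#0 (0,15) H  (was 15)
#1 (0,15) H  (was 15)
#2 (1,2) E
#3 (3,1) E
#4 (1,2) H  (was 2)
#5 (2,5) E
#6 (3,1) H  (was 1)
#7 (4,14) E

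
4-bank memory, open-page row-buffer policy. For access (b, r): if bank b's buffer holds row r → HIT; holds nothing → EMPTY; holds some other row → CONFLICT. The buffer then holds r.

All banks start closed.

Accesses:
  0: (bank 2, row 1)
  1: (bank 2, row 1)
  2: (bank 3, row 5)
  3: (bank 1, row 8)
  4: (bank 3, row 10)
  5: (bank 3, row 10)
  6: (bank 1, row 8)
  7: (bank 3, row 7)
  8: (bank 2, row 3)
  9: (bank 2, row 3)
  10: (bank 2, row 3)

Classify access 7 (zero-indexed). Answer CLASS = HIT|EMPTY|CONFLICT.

CLASS = CONFLICT

0: bank 2 row 1 — prev None → EMPTY
1: bank 2 row 1 — prev 1 → HIT
2: bank 3 row 5 — prev None → EMPTY
3: bank 1 row 8 — prev None → EMPTY
4: bank 3 row 10 — prev 5 → CONFLICT
5: bank 3 row 10 — prev 10 → HIT
6: bank 1 row 8 — prev 8 → HIT
7: bank 3 row 7 — prev 10 → CONFLICT
8: bank 2 row 3 — prev 1 → CONFLICT
9: bank 2 row 3 — prev 3 → HIT
10: bank 2 row 3 — prev 3 → HIT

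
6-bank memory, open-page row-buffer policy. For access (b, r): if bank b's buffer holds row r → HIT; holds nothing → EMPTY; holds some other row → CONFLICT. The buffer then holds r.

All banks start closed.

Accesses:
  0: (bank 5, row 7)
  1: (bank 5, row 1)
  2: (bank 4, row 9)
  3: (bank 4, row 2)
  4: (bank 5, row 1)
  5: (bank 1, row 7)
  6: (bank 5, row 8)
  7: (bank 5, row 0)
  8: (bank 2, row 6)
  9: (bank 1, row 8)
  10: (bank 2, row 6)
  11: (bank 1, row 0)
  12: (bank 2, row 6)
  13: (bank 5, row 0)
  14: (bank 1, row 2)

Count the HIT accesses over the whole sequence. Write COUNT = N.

COUNT = 4

0: bank 5 row 7 — prev None → EMPTY
1: bank 5 row 1 — prev 7 → CONFLICT
2: bank 4 row 9 — prev None → EMPTY
3: bank 4 row 2 — prev 9 → CONFLICT
4: bank 5 row 1 — prev 1 → HIT
5: bank 1 row 7 — prev None → EMPTY
6: bank 5 row 8 — prev 1 → CONFLICT
7: bank 5 row 0 — prev 8 → CONFLICT
8: bank 2 row 6 — prev None → EMPTY
9: bank 1 row 8 — prev 7 → CONFLICT
10: bank 2 row 6 — prev 6 → HIT
11: bank 1 row 0 — prev 8 → CONFLICT
12: bank 2 row 6 — prev 6 → HIT
13: bank 5 row 0 — prev 0 → HIT
14: bank 1 row 2 — prev 0 → CONFLICT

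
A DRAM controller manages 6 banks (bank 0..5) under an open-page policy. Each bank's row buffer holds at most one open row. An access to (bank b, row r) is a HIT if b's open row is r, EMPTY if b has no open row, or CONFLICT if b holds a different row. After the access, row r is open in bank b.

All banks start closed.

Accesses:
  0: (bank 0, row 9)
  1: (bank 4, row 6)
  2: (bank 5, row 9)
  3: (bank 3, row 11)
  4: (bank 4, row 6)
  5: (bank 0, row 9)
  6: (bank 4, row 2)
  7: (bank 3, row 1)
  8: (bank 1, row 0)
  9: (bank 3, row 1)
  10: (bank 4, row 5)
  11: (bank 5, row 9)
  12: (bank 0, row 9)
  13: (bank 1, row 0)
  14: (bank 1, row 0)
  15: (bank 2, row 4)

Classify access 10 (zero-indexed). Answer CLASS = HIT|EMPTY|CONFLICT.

0: bank 0 row 9 — prev None → EMPTY
1: bank 4 row 6 — prev None → EMPTY
2: bank 5 row 9 — prev None → EMPTY
3: bank 3 row 11 — prev None → EMPTY
4: bank 4 row 6 — prev 6 → HIT
5: bank 0 row 9 — prev 9 → HIT
6: bank 4 row 2 — prev 6 → CONFLICT
7: bank 3 row 1 — prev 11 → CONFLICT
8: bank 1 row 0 — prev None → EMPTY
9: bank 3 row 1 — prev 1 → HIT
10: bank 4 row 5 — prev 2 → CONFLICT
11: bank 5 row 9 — prev 9 → HIT
12: bank 0 row 9 — prev 9 → HIT
13: bank 1 row 0 — prev 0 → HIT
14: bank 1 row 0 — prev 0 → HIT
15: bank 2 row 4 — prev None → EMPTY

CLASS = CONFLICT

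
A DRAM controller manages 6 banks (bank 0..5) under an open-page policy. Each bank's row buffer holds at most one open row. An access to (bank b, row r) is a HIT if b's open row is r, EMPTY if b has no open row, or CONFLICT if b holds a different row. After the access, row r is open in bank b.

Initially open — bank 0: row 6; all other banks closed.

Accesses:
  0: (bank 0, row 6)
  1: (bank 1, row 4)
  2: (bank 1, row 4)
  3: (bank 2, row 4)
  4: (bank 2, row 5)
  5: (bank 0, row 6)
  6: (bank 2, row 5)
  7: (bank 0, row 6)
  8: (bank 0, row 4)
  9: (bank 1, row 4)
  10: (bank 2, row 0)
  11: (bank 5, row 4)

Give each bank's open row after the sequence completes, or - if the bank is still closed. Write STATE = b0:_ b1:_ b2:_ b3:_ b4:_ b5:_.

STATE = b0:4 b1:4 b2:0 b3:- b4:- b5:4

  [0] b0 r6: had r6 ⇒ H
  [1] b1 r4: no row ⇒ E
  [2] b1 r4: had r4 ⇒ H
  [3] b2 r4: no row ⇒ E
  [4] b2 r5: had r4 ⇒ C
  [5] b0 r6: had r6 ⇒ H
  [6] b2 r5: had r5 ⇒ H
  [7] b0 r6: had r6 ⇒ H
  [8] b0 r4: had r6 ⇒ C
  [9] b1 r4: had r4 ⇒ H
  [10] b2 r0: had r5 ⇒ C
  [11] b5 r4: no row ⇒ E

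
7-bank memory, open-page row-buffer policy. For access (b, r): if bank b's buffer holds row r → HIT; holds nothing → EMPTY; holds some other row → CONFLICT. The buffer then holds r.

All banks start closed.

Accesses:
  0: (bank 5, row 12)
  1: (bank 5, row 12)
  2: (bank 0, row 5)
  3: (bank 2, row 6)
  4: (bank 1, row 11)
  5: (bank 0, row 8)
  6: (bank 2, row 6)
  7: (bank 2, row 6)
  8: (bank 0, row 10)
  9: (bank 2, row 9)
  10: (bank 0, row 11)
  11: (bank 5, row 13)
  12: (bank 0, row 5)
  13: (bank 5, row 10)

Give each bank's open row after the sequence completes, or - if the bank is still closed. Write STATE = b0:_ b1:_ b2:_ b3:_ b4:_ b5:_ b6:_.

STATE = b0:5 b1:11 b2:9 b3:- b4:- b5:10 b6:-

  [0] b5 r12: no row ⇒ E
  [1] b5 r12: had r12 ⇒ H
  [2] b0 r5: no row ⇒ E
  [3] b2 r6: no row ⇒ E
  [4] b1 r11: no row ⇒ E
  [5] b0 r8: had r5 ⇒ C
  [6] b2 r6: had r6 ⇒ H
  [7] b2 r6: had r6 ⇒ H
  [8] b0 r10: had r8 ⇒ C
  [9] b2 r9: had r6 ⇒ C
  [10] b0 r11: had r10 ⇒ C
  [11] b5 r13: had r12 ⇒ C
  [12] b0 r5: had r11 ⇒ C
  [13] b5 r10: had r13 ⇒ C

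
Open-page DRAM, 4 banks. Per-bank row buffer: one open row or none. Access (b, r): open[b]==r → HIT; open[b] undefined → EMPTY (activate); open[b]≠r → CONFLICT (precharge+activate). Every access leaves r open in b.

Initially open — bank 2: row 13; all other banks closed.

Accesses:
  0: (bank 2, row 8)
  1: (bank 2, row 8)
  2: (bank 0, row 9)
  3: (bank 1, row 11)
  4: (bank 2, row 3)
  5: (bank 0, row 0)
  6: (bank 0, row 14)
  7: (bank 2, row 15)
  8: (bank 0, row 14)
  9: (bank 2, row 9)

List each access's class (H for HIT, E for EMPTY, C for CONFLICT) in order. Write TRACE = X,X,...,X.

TRACE = C,H,E,E,C,C,C,C,H,C

step 0: bank2 13->8 [CONFLICT]
step 1: bank2 8->8 [HIT]
step 2: bank0 None->9 [EMPTY]
step 3: bank1 None->11 [EMPTY]
step 4: bank2 8->3 [CONFLICT]
step 5: bank0 9->0 [CONFLICT]
step 6: bank0 0->14 [CONFLICT]
step 7: bank2 3->15 [CONFLICT]
step 8: bank0 14->14 [HIT]
step 9: bank2 15->9 [CONFLICT]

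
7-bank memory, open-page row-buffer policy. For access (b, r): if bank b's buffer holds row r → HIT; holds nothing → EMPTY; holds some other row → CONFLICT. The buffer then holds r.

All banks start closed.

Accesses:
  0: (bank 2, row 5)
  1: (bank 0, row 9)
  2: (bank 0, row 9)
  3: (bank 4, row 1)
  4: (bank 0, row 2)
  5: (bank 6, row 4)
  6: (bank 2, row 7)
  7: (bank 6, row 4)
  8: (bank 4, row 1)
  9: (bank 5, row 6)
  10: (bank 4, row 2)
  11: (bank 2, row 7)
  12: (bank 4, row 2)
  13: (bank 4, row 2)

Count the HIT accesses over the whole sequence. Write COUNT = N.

  [0] b2 r5: no row ⇒ E
  [1] b0 r9: no row ⇒ E
  [2] b0 r9: had r9 ⇒ H
  [3] b4 r1: no row ⇒ E
  [4] b0 r2: had r9 ⇒ C
  [5] b6 r4: no row ⇒ E
  [6] b2 r7: had r5 ⇒ C
  [7] b6 r4: had r4 ⇒ H
  [8] b4 r1: had r1 ⇒ H
  [9] b5 r6: no row ⇒ E
  [10] b4 r2: had r1 ⇒ C
  [11] b2 r7: had r7 ⇒ H
  [12] b4 r2: had r2 ⇒ H
  [13] b4 r2: had r2 ⇒ H

COUNT = 6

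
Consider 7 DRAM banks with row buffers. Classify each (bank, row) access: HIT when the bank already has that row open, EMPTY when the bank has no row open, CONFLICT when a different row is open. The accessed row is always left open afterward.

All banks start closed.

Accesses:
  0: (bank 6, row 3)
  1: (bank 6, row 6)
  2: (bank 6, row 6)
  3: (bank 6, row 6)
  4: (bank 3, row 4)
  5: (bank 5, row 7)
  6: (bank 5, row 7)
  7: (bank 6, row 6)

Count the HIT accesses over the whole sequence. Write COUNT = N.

COUNT = 4

0: bank 6 row 3 — prev None → EMPTY
1: bank 6 row 6 — prev 3 → CONFLICT
2: bank 6 row 6 — prev 6 → HIT
3: bank 6 row 6 — prev 6 → HIT
4: bank 3 row 4 — prev None → EMPTY
5: bank 5 row 7 — prev None → EMPTY
6: bank 5 row 7 — prev 7 → HIT
7: bank 6 row 6 — prev 6 → HIT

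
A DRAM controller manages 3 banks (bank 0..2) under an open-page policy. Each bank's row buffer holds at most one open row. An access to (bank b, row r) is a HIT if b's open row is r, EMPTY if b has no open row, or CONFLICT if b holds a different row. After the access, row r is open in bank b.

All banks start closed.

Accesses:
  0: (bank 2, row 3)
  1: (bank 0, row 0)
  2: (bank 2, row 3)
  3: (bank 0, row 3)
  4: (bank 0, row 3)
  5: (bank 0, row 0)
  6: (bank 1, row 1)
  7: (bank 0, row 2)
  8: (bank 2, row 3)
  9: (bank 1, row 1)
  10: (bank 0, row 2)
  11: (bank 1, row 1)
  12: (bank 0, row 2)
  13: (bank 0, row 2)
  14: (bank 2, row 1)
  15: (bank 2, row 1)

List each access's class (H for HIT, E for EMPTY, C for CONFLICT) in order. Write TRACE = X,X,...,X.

TRACE = E,E,H,C,H,C,E,C,H,H,H,H,H,H,C,H

step 0: bank2 None->3 [EMPTY]
step 1: bank0 None->0 [EMPTY]
step 2: bank2 3->3 [HIT]
step 3: bank0 0->3 [CONFLICT]
step 4: bank0 3->3 [HIT]
step 5: bank0 3->0 [CONFLICT]
step 6: bank1 None->1 [EMPTY]
step 7: bank0 0->2 [CONFLICT]
step 8: bank2 3->3 [HIT]
step 9: bank1 1->1 [HIT]
step 10: bank0 2->2 [HIT]
step 11: bank1 1->1 [HIT]
step 12: bank0 2->2 [HIT]
step 13: bank0 2->2 [HIT]
step 14: bank2 3->1 [CONFLICT]
step 15: bank2 1->1 [HIT]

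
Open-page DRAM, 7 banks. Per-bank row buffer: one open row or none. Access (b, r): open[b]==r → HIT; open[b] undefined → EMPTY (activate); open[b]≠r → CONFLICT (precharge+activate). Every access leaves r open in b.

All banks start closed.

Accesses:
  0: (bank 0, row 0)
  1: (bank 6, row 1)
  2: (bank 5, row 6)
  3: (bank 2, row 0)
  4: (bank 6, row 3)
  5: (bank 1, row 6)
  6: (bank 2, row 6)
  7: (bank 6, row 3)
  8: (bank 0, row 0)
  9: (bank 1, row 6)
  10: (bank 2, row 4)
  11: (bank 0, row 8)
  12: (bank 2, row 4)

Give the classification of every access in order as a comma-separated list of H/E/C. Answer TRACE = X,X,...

  [0] b0 r0: no row ⇒ E
  [1] b6 r1: no row ⇒ E
  [2] b5 r6: no row ⇒ E
  [3] b2 r0: no row ⇒ E
  [4] b6 r3: had r1 ⇒ C
  [5] b1 r6: no row ⇒ E
  [6] b2 r6: had r0 ⇒ C
  [7] b6 r3: had r3 ⇒ H
  [8] b0 r0: had r0 ⇒ H
  [9] b1 r6: had r6 ⇒ H
  [10] b2 r4: had r6 ⇒ C
  [11] b0 r8: had r0 ⇒ C
  [12] b2 r4: had r4 ⇒ H

TRACE = E,E,E,E,C,E,C,H,H,H,C,C,H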